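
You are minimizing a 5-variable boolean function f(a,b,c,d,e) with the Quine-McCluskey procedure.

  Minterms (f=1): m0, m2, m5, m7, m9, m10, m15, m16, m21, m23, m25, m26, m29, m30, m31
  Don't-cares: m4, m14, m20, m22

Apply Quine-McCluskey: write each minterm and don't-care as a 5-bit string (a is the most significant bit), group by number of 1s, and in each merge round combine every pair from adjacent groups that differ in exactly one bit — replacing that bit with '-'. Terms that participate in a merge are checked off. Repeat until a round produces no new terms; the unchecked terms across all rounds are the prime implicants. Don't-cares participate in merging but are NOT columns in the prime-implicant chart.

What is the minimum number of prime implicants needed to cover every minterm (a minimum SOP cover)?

7

Round 0: 00000✓ 00010✓ 00100✓ 00101✓ 00111✓ 01001✓ 01010✓ 01110✓ 01111✓ 10000✓ 10100✓ 10101✓ 10110✓ 10111✓ 11001✓ 11010✓ 11101✓ 11110✓ 11111✓
Round 1: -0000✓ -0100✓ -0101✓ -0111✓ -1001 -1010✓ -1110✓ -1111✓ 0-010 0-111✓ 00-00✓ 000-0 001-1✓ 0010-✓ 01-10✓ 0111-✓ 1-101✓ 1-110✓ 1-111✓ 10-00✓ 101-0✓ 101-1✓ 1010-✓ 1011-✓ 11-01 11-10✓ 111-1✓ 1111-✓
Round 2: --111 -0-00 -01-1 -010- -1-10 -111- 1-1-1 1-11- 101--
PIs = {--111, -0-00, -01-1, -010-, -1-10, -1001, -111-, 0-010, 000-0, 1-1-1, 1-11-, 101--, 11-01}
Coverage chart:
  m0: -0-00,000-0
  m2: 0-010,000-0
  m5: -01-1,-010-
  m7: --111,-01-1
  m9: -1001 ←essential
  m10: -1-10,0-010
  m15: --111,-111-
  m16: -0-00 ←essential
  m21: -01-1,-010-,1-1-1,101--
  m23: --111,-01-1,1-1-1,1-11-,101--
  m25: -1001,11-01
  m26: -1-10 ←essential
  m29: 1-1-1,11-01
  m30: -1-10,-111-,1-11-
  m31: --111,-111-,1-1-1,1-11-
Essential: -0-00, -1-10, -1001
Petrick residual → --111, -01-1, 0-010, 1-1-1
Min cover (7 terms): cde + b'd'e' + b'ce + bde' + bc'd'e + a'c'de' + ace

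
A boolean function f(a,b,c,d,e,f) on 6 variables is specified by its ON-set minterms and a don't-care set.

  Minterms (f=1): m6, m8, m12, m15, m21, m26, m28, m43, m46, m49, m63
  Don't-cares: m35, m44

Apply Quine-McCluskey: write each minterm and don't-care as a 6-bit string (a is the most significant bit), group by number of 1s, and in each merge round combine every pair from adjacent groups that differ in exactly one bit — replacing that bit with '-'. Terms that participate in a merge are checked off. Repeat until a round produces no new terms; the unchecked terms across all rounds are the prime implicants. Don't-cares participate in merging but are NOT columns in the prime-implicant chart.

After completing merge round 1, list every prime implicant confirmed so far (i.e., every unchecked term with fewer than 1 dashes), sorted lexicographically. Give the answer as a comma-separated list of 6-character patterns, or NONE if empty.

[col 0] 000110, 001000*, 001100*, 001111, 010101, 011010, 011100*, 100011*, 101011*, 101100*, 101110*, 110001, 111111
[col 1] -01100, 0-1100, 001-00, 10-011, 1011-0
Prime implicants: -01100, 0-1100, 000110, 001-00, 001111, 010101, 011010, 10-011, 1011-0, 110001, 111111

000110, 001111, 010101, 011010, 110001, 111111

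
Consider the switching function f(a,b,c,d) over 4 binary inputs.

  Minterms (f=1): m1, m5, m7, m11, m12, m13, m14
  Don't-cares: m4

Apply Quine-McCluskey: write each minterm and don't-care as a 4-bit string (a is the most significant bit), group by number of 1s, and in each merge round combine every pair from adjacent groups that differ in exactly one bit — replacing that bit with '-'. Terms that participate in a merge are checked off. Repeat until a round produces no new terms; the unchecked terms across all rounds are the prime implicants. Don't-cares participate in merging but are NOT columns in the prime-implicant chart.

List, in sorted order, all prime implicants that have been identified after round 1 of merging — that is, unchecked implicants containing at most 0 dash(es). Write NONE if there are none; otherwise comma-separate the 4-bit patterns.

1011

[col 0] 0001*, 0100*, 0101*, 0111*, 1011, 1100*, 1101*, 1110*
[col 1] -100*, -101*, 0-01, 01-1, 010-*, 11-0, 110-*
[col 2] -10-
Prime implicants: -10-, 0-01, 01-1, 1011, 11-0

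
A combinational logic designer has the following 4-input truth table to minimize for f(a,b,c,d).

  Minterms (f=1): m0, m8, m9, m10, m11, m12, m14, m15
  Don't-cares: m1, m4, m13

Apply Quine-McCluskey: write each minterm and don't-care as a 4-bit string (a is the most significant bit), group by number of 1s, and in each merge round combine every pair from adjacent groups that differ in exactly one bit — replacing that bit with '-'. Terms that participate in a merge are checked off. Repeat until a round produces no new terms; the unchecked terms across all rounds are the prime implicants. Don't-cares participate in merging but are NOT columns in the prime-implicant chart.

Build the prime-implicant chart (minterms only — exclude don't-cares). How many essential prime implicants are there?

1

size-2^0 implicants → 0000(✓)  0001(✓)  0100(✓)  1000(✓)  1001(✓)  1010(✓)  1011(✓)  1100(✓)  1101(✓)  1110(✓)  1111(✓)
size-2^1 implicants → -000(✓)  -001(✓)  -100(✓)  0-00(✓)  000-(✓)  1-00(✓)  1-01(✓)  1-10(✓)  1-11(✓)  10-0(✓)  10-1(✓)  100-(✓)  101-(✓)  11-0(✓)  11-1(✓)  110-(✓)  111-(✓)
size-2^2 implicants → --00  -00-  1--0(✓)  1--1(✓)  1-0-(✓)  1-1-(✓)  10--(✓)  11--(✓)
size-2^3 implicants → 1---
Unchecked terms (primes): --00, -00-, 1---
Minterm coverage:
  m0 ⊆ --00,-00-
  m8 ⊆ --00,-00-,1---
  m9 ⊆ -00-,1---
  m10 ⊆ 1--- [E]
  m11 ⊆ 1--- [E]
  m12 ⊆ --00,1---
  m14 ⊆ 1--- [E]
  m15 ⊆ 1--- [E]
E = {1---}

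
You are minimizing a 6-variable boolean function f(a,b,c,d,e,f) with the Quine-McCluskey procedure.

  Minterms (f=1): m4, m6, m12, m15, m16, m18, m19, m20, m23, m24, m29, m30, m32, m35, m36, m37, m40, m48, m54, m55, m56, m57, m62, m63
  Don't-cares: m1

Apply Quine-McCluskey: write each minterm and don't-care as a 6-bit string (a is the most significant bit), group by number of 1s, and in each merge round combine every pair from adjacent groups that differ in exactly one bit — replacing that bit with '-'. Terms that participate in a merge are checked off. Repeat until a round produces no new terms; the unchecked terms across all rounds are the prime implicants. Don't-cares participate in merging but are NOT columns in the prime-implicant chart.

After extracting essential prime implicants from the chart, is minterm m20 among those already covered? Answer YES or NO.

[col 0] 000001, 000100*, 000110*, 001100*, 001111, 010000*, 010010*, 010011*, 010100*, 010111*, 011000*, 011101, 011110*, 100000*, 100011, 100100*, 100101*, 101000*, 110000*, 110110*, 110111*, 111000*, 111001*, 111110*, 111111*
[col 1] -00100, -10000*, -10111, -11000*, -11110, 0-0100, 00-100, 0001-0, 01-000*, 010-00, 010-11, 0100-0, 01001-, 1-0000*, 1-1000*, 10-000*, 100-00, 10010-, 11-000*, 11-110*, 11-111*, 11011-*, 11100-, 11111-*
[col 2] -1-000, 1--000, 11-11-
Prime implicants: -00100, -1-000, -10111, -11110, 0-0100, 00-100, 000001, 0001-0, 001111, 010-00, 010-11, 0100-0, 01001-, 011101, 1--000, 100-00, 100011, 10010-, 11-11-, 11100-
PI chart (minterm → PIs covering it):
  4 | -00100,0-0100,00-100,0001-0
  6 | 0001-0  (sole → essential)
  12 | 00-100  (sole → essential)
  15 | 001111  (sole → essential)
  16 | -1-000,010-00,0100-0
  18 | 0100-0,01001-
  19 | 010-11,01001-
  20 | 0-0100,010-00
  23 | -10111,010-11
  24 | -1-000  (sole → essential)
  29 | 011101  (sole → essential)
  30 | -11110  (sole → essential)
  32 | 1--000,100-00
  35 | 100011  (sole → essential)
  36 | -00100,100-00,10010-
  37 | 10010-  (sole → essential)
  40 | 1--000  (sole → essential)
  48 | -1-000,1--000
  54 | 11-11-  (sole → essential)
  55 | -10111,11-11-
  56 | -1-000,1--000,11100-
  57 | 11100-  (sole → essential)
  62 | -11110,11-11-
  63 | 11-11-  (sole → essential)
Essential prime implicants: -1-000, -11110, 00-100, 0001-0, 001111, 011101, 1--000, 100011, 10010-, 11-11-, 11100-

NO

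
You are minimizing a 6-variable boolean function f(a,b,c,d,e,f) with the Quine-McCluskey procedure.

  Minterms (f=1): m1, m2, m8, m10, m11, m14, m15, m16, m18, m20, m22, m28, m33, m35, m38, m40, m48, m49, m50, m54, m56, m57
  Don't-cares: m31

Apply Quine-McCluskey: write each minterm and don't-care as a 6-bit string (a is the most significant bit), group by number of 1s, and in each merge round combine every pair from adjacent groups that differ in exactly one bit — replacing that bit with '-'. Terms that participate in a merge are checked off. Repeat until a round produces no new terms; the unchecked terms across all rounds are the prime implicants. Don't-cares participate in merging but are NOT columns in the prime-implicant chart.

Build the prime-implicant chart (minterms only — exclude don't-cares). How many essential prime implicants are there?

6

[col 0] 000001*, 000010*, 001000*, 001010*, 001011*, 001110*, 001111*, 010000*, 010010*, 010100*, 010110*, 011100*, 011111*, 100001*, 100011*, 100110*, 101000*, 110000*, 110001*, 110010*, 110110*, 111000*, 111001*
[col 1] -00001, -01000, -10000*, -10010*, -10110*, 0-0010, 0-1111, 00-010, 001-10*, 001-11*, 0010-0, 00101-*, 00111-*, 01-100, 010-00*, 010-10*, 0100-0*, 0101-0*, 1-0001, 1-0110, 1-1000, 1000-1, 11-000*, 11-001*, 110-10*, 1100-0*, 11000-*, 11100-*
[col 2] -10-10, -100-0, 001-1-, 010--0, 11-00-
Prime implicants: -00001, -01000, -10-10, -100-0, 0-0010, 0-1111, 00-010, 001-1-, 0010-0, 01-100, 010--0, 1-0001, 1-0110, 1-1000, 1000-1, 11-00-
PI chart (minterm → PIs covering it):
  1 | -00001  (sole → essential)
  2 | 0-0010,00-010
  8 | -01000,0010-0
  10 | 00-010,001-1-,0010-0
  11 | 001-1-  (sole → essential)
  14 | 001-1-  (sole → essential)
  15 | 0-1111,001-1-
  16 | -100-0,010--0
  18 | -10-10,-100-0,0-0010,010--0
  20 | 01-100,010--0
  22 | -10-10,010--0
  28 | 01-100  (sole → essential)
  33 | -00001,1-0001,1000-1
  35 | 1000-1  (sole → essential)
  38 | 1-0110  (sole → essential)
  40 | -01000,1-1000
  48 | -100-0,11-00-
  49 | 1-0001,11-00-
  50 | -10-10,-100-0
  54 | -10-10,1-0110
  56 | 1-1000,11-00-
  57 | 11-00-  (sole → essential)
Essential prime implicants: -00001, 001-1-, 01-100, 1-0110, 1000-1, 11-00-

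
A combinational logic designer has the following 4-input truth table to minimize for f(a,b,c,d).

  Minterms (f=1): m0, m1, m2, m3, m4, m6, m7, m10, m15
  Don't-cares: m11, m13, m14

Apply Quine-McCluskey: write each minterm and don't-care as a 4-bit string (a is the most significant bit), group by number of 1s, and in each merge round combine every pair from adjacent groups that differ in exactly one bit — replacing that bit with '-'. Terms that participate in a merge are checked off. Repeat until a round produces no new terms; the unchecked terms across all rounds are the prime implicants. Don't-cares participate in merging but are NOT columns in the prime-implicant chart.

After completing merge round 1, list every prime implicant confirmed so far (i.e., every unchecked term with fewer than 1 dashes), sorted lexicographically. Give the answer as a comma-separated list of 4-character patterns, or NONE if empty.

NONE

Round 0: 0000✓ 0001✓ 0010✓ 0011✓ 0100✓ 0110✓ 0111✓ 1010✓ 1011✓ 1101✓ 1110✓ 1111✓
Round 1: -010✓ -011✓ -110✓ -111✓ 0-00✓ 0-10✓ 0-11✓ 00-0✓ 00-1✓ 000-✓ 001-✓ 01-0✓ 011-✓ 1-10✓ 1-11✓ 101-✓ 11-1 111-✓
Round 2: --10✓ --11✓ -01-✓ -11-✓ 0--0 0-1-✓ 00-- 1-1-✓
Round 3: --1-
PIs = {--1-, 0--0, 00--, 11-1}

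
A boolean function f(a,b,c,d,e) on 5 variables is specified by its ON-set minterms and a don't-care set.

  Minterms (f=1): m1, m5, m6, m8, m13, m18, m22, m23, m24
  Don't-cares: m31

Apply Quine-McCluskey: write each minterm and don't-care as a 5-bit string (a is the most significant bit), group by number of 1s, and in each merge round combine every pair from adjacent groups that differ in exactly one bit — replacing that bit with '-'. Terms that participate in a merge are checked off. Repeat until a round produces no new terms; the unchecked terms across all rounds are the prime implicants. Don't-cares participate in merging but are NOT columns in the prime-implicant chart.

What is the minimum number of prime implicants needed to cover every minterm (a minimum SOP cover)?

Round 0: 00001✓ 00101✓ 00110✓ 01000✓ 01101✓ 10010✓ 10110✓ 10111✓ 11000✓ 11111✓
Round 1: -0110 -1000 0-101 00-01 1-111 10-10 1011-
PIs = {-0110, -1000, 0-101, 00-01, 1-111, 10-10, 1011-}
Coverage chart:
  m1: 00-01 ←essential
  m5: 0-101,00-01
  m6: -0110 ←essential
  m8: -1000 ←essential
  m13: 0-101 ←essential
  m18: 10-10 ←essential
  m22: -0110,10-10,1011-
  m23: 1-111,1011-
  m24: -1000 ←essential
Essential: -0110, -1000, 0-101, 00-01, 10-10
Petrick residual → 1-111
Min cover (6 terms): b'cde' + bc'd'e' + a'cd'e + a'b'd'e + acde + ab'de'

6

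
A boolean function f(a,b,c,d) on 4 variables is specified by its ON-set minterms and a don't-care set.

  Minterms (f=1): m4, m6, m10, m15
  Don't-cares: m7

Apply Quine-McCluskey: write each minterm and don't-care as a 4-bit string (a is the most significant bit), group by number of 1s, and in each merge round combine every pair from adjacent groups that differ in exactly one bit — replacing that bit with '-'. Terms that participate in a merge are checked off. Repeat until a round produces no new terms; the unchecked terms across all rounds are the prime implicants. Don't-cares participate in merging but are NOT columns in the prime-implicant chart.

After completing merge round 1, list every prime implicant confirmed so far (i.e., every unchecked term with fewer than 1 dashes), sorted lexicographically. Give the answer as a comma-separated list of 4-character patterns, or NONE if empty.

1010

[col 0] 0100*, 0110*, 0111*, 1010, 1111*
[col 1] -111, 01-0, 011-
Prime implicants: -111, 01-0, 011-, 1010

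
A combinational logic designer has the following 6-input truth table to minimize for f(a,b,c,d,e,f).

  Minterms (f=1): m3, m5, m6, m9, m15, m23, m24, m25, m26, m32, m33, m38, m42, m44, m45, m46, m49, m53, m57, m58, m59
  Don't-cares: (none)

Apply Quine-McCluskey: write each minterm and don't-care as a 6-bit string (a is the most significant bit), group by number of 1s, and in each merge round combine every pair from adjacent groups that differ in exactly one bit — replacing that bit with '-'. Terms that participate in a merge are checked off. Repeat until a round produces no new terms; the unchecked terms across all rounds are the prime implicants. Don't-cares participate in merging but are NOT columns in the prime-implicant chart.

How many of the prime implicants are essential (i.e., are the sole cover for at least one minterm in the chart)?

9

Round 0: 000011 000101 000110✓ 001001✓ 001111 010111 011000✓ 011001✓ 011010✓ 100000✓ 100001✓ 100110✓ 101010✓ 101100✓ 101101✓ 101110✓ 110001✓ 110101✓ 111001✓ 111010✓ 111011✓
Round 1: -00110 -11001 -11010 0-1001 0110-0 01100- 1-0001 1-1010 10-110 10000- 101-10 1011-0 10110- 11-001 110-01 1110-1 11101-
PIs = {-00110, -11001, -11010, 0-1001, 000011, 000101, 001111, 010111, 0110-0, 01100-, 1-0001, 1-1010, 10-110, 10000-, 101-10, 1011-0, 10110-, 11-001, 110-01, 1110-1, 11101-}
Coverage chart:
  m3: 000011 ←essential
  m5: 000101 ←essential
  m6: -00110 ←essential
  m9: 0-1001 ←essential
  m15: 001111 ←essential
  m23: 010111 ←essential
  m24: 0110-0,01100-
  m25: -11001,0-1001,01100-
  m26: -11010,0110-0
  m32: 10000- ←essential
  m33: 1-0001,10000-
  m38: -00110,10-110
  m42: 1-1010,101-10
  m44: 1011-0,10110-
  m45: 10110- ←essential
  m46: 10-110,101-10,1011-0
  m49: 1-0001,11-001,110-01
  m53: 110-01 ←essential
  m57: -11001,11-001,1110-1
  m58: -11010,1-1010,11101-
  m59: 1110-1,11101-
Essential: -00110, 0-1001, 000011, 000101, 001111, 010111, 10000-, 10110-, 110-01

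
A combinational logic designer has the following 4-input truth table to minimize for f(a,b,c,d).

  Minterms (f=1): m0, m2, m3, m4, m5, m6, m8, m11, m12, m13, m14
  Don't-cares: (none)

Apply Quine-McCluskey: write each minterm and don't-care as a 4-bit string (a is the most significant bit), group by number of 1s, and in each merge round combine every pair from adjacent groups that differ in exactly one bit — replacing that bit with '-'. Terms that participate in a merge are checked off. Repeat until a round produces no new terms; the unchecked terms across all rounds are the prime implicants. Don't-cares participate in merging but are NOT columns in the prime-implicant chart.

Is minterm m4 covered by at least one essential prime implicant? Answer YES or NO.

[col 0] 0000*, 0010*, 0011*, 0100*, 0101*, 0110*, 1000*, 1011*, 1100*, 1101*, 1110*
[col 1] -000*, -011, -100*, -101*, -110*, 0-00*, 0-10*, 00-0*, 001-, 01-0*, 010-*, 1-00*, 11-0*, 110-*
[col 2] --00, -1-0, -10-, 0--0
Prime implicants: --00, -011, -1-0, -10-, 0--0, 001-
PI chart (minterm → PIs covering it):
  0 | --00,0--0
  2 | 0--0,001-
  3 | -011,001-
  4 | --00,-1-0,-10-,0--0
  5 | -10-  (sole → essential)
  6 | -1-0,0--0
  8 | --00  (sole → essential)
  11 | -011  (sole → essential)
  12 | --00,-1-0,-10-
  13 | -10-  (sole → essential)
  14 | -1-0  (sole → essential)
Essential prime implicants: --00, -011, -1-0, -10-

YES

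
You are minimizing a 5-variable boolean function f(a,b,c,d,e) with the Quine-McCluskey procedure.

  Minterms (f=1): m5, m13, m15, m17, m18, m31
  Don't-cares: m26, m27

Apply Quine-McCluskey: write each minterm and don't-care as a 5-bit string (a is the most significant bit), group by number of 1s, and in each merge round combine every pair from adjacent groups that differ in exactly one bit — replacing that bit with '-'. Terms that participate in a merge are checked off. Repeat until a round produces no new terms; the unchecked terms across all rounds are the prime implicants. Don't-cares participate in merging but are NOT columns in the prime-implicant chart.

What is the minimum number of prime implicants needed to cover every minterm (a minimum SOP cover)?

[col 0] 00101*, 01101*, 01111*, 10001, 10010*, 11010*, 11011*, 11111*
[col 1] -1111, 0-101, 011-1, 1-010, 11-11, 1101-
Prime implicants: -1111, 0-101, 011-1, 1-010, 10001, 11-11, 1101-
PI chart (minterm → PIs covering it):
  5 | 0-101  (sole → essential)
  13 | 0-101,011-1
  15 | -1111,011-1
  17 | 10001  (sole → essential)
  18 | 1-010  (sole → essential)
  31 | -1111,11-11
Essential prime implicants: 0-101, 1-010, 10001
Petrick residual → -1111
Minimum SOP uses 4 PIs: bcde + a'cd'e + ac'de' + ab'c'd'e

4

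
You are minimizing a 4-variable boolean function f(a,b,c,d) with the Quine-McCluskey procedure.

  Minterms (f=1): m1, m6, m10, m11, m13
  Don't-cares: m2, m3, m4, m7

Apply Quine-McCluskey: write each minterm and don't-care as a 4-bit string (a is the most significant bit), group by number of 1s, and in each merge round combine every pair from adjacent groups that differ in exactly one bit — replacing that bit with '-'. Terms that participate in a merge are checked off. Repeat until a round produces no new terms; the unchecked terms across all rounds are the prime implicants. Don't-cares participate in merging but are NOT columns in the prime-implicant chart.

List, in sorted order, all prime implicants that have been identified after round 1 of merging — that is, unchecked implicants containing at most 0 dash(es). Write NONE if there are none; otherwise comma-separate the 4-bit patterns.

Round 0: 0001✓ 0010✓ 0011✓ 0100✓ 0110✓ 0111✓ 1010✓ 1011✓ 1101
Round 1: -010✓ -011✓ 0-10✓ 0-11✓ 00-1 001-✓ 01-0 011-✓ 101-✓
Round 2: -01- 0-1-
PIs = {-01-, 0-1-, 00-1, 01-0, 1101}

1101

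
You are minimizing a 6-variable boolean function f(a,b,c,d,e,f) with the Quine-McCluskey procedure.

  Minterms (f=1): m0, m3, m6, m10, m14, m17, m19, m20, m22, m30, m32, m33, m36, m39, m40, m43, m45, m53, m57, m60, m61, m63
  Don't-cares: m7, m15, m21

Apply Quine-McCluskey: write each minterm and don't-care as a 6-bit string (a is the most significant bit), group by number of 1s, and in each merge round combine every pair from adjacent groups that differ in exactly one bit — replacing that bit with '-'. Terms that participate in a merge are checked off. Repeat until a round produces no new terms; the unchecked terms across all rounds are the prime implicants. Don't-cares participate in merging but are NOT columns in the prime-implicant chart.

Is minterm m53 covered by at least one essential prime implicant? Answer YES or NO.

size-2^0 implicants → 000000(✓)  000011(✓)  000110(✓)  000111(✓)  001010(✓)  001110(✓)  001111(✓)  010001(✓)  010011(✓)  010100(✓)  010101(✓)  010110(✓)  011110(✓)  100000(✓)  100001(✓)  100100(✓)  100111(✓)  101000(✓)  101011  101101(✓)  110101(✓)  111001(✓)  111100(✓)  111101(✓)  111111(✓)
size-2^1 implicants → -00000  -00111  -10101  0-0011  0-0110(✓)  0-1110(✓)  00-110(✓)  00-111(✓)  000-11  00011-(✓)  001-10  00111-(✓)  01-110(✓)  010-01  0100-1  0101-0  01010-  1-1101  10-000  100-00  10000-  11-101  111-01  1111-1  11110-
size-2^2 implicants → 0--110  00-11-
Unchecked terms (primes): -00000, -00111, -10101, 0--110, 0-0011, 00-11-, 000-11, 001-10, 010-01, 0100-1, 0101-0, 01010-, 1-1101, 10-000, 100-00, 10000-, 101011, 11-101, 111-01, 1111-1, 11110-
Minterm coverage:
  m0 ⊆ -00000 [E]
  m3 ⊆ 0-0011,000-11
  m6 ⊆ 0--110,00-11-
  m10 ⊆ 001-10 [E]
  m14 ⊆ 0--110,00-11-,001-10
  m17 ⊆ 010-01,0100-1
  m19 ⊆ 0-0011,0100-1
  m20 ⊆ 0101-0,01010-
  m22 ⊆ 0--110,0101-0
  m30 ⊆ 0--110 [E]
  m32 ⊆ -00000,10-000,100-00,10000-
  m33 ⊆ 10000- [E]
  m36 ⊆ 100-00 [E]
  m39 ⊆ -00111 [E]
  m40 ⊆ 10-000 [E]
  m43 ⊆ 101011 [E]
  m45 ⊆ 1-1101 [E]
  m53 ⊆ -10101,11-101
  m57 ⊆ 111-01 [E]
  m60 ⊆ 11110- [E]
  m61 ⊆ 1-1101,11-101,111-01,1111-1,11110-
  m63 ⊆ 1111-1 [E]
E = {-00000, -00111, 0--110, 001-10, 1-1101, 10-000, 100-00, 10000-, 101011, 111-01, 1111-1, 11110-}

NO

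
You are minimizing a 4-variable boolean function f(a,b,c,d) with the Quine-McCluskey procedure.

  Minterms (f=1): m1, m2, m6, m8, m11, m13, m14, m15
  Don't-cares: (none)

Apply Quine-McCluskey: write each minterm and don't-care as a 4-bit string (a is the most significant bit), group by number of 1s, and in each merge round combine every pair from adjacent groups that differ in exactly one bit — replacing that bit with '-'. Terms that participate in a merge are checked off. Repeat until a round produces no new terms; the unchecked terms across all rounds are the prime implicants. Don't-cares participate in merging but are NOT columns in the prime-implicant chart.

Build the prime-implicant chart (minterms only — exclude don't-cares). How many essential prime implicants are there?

5

Round 0: 0001 0010✓ 0110✓ 1000 1011✓ 1101✓ 1110✓ 1111✓
Round 1: -110 0-10 1-11 11-1 111-
PIs = {-110, 0-10, 0001, 1-11, 1000, 11-1, 111-}
Coverage chart:
  m1: 0001 ←essential
  m2: 0-10 ←essential
  m6: -110,0-10
  m8: 1000 ←essential
  m11: 1-11 ←essential
  m13: 11-1 ←essential
  m14: -110,111-
  m15: 1-11,11-1,111-
Essential: 0-10, 0001, 1-11, 1000, 11-1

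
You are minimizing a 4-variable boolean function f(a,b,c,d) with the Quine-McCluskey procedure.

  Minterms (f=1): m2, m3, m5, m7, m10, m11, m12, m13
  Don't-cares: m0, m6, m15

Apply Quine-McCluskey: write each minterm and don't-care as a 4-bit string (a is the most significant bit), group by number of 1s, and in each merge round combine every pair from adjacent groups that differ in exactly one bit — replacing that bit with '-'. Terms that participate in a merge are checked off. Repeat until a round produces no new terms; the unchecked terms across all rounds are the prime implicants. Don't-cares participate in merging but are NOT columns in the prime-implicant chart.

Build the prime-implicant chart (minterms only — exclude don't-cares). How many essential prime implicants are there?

Round 0: 0000✓ 0010✓ 0011✓ 0101✓ 0110✓ 0111✓ 1010✓ 1011✓ 1100✓ 1101✓ 1111✓
Round 1: -010✓ -011✓ -101✓ -111✓ 0-10✓ 0-11✓ 00-0 001-✓ 01-1✓ 011-✓ 1-11✓ 101-✓ 11-1✓ 110-
Round 2: --11 -01- -1-1 0-1-
PIs = {--11, -01-, -1-1, 0-1-, 00-0, 110-}
Coverage chart:
  m2: -01-,0-1-,00-0
  m3: --11,-01-,0-1-
  m5: -1-1 ←essential
  m7: --11,-1-1,0-1-
  m10: -01- ←essential
  m11: --11,-01-
  m12: 110- ←essential
  m13: -1-1,110-
Essential: -01-, -1-1, 110-

3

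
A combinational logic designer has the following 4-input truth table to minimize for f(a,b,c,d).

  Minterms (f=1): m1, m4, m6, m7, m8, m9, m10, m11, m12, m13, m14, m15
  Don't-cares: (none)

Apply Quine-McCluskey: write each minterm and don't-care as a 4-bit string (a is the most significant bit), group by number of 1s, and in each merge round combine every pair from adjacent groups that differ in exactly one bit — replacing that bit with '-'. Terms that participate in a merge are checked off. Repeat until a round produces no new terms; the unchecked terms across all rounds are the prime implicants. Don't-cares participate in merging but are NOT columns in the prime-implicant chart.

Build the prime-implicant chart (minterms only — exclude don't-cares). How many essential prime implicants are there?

4

Round 0: 0001✓ 0100✓ 0110✓ 0111✓ 1000✓ 1001✓ 1010✓ 1011✓ 1100✓ 1101✓ 1110✓ 1111✓
Round 1: -001 -100✓ -110✓ -111✓ 01-0✓ 011-✓ 1-00✓ 1-01✓ 1-10✓ 1-11✓ 10-0✓ 10-1✓ 100-✓ 101-✓ 11-0✓ 11-1✓ 110-✓ 111-✓
Round 2: -1-0 -11- 1--0✓ 1--1✓ 1-0-✓ 1-1-✓ 10--✓ 11--✓
Round 3: 1---
PIs = {-001, -1-0, -11-, 1---}
Coverage chart:
  m1: -001 ←essential
  m4: -1-0 ←essential
  m6: -1-0,-11-
  m7: -11- ←essential
  m8: 1--- ←essential
  m9: -001,1---
  m10: 1--- ←essential
  m11: 1--- ←essential
  m12: -1-0,1---
  m13: 1--- ←essential
  m14: -1-0,-11-,1---
  m15: -11-,1---
Essential: -001, -1-0, -11-, 1---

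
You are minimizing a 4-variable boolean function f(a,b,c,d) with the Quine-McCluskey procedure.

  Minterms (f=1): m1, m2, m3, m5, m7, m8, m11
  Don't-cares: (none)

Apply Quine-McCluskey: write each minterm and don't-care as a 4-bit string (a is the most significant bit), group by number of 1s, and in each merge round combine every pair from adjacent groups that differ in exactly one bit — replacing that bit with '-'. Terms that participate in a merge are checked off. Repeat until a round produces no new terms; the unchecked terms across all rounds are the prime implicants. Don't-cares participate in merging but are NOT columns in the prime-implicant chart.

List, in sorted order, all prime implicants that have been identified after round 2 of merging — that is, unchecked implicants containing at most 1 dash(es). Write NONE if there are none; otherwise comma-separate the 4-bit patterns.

-011, 001-, 1000

size-2^0 implicants → 0001(✓)  0010(✓)  0011(✓)  0101(✓)  0111(✓)  1000  1011(✓)
size-2^1 implicants → -011  0-01(✓)  0-11(✓)  00-1(✓)  001-  01-1(✓)
size-2^2 implicants → 0--1
Unchecked terms (primes): -011, 0--1, 001-, 1000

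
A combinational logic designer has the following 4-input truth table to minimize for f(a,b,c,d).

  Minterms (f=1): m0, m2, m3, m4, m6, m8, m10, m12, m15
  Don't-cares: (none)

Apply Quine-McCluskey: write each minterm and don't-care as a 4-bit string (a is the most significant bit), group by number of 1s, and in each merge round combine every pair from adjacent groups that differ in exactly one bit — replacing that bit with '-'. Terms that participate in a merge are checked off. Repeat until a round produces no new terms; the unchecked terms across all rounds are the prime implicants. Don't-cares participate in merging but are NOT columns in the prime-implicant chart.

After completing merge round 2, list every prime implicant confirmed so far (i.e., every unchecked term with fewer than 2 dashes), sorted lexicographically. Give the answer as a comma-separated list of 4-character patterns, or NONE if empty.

[col 0] 0000*, 0010*, 0011*, 0100*, 0110*, 1000*, 1010*, 1100*, 1111
[col 1] -000*, -010*, -100*, 0-00*, 0-10*, 00-0*, 001-, 01-0*, 1-00*, 10-0*
[col 2] --00, -0-0, 0--0
Prime implicants: --00, -0-0, 0--0, 001-, 1111

001-, 1111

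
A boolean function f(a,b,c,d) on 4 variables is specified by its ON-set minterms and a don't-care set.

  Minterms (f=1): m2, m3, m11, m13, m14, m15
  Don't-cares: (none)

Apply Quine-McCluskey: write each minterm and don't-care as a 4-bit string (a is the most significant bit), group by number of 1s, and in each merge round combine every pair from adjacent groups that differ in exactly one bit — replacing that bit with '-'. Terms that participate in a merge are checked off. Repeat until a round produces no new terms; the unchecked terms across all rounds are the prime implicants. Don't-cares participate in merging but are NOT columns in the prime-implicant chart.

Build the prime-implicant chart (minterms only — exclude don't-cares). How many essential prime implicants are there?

3

[col 0] 0010*, 0011*, 1011*, 1101*, 1110*, 1111*
[col 1] -011, 001-, 1-11, 11-1, 111-
Prime implicants: -011, 001-, 1-11, 11-1, 111-
PI chart (minterm → PIs covering it):
  2 | 001-  (sole → essential)
  3 | -011,001-
  11 | -011,1-11
  13 | 11-1  (sole → essential)
  14 | 111-  (sole → essential)
  15 | 1-11,11-1,111-
Essential prime implicants: 001-, 11-1, 111-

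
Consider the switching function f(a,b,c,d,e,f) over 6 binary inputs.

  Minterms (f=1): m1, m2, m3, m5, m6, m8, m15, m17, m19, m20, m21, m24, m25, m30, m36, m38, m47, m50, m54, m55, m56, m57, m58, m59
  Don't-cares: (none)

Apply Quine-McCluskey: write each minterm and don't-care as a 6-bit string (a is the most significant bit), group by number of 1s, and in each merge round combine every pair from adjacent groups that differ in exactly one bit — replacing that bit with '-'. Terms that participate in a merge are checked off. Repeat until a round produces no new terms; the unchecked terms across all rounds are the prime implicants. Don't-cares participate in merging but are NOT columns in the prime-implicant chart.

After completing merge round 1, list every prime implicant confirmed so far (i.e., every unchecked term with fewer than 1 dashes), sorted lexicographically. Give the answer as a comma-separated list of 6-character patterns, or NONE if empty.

011110

[col 0] 000001*, 000010*, 000011*, 000101*, 000110*, 001000*, 001111*, 010001*, 010011*, 010100*, 010101*, 011000*, 011001*, 011110, 100100*, 100110*, 101111*, 110010*, 110110*, 110111*, 111000*, 111001*, 111010*, 111011*
[col 1] -00110, -01111, -11000*, -11001*, 0-0001*, 0-0011*, 0-0101*, 0-1000, 000-01*, 000-10, 0000-1*, 00001-, 01-001, 010-01*, 0100-1*, 01010-, 01100-*, 1-0110, 1001-0, 11-010, 110-10, 11011-, 1110-0*, 1110-1*, 11100-*, 11101-*
[col 2] -1100-, 0-0-01, 0-00-1, 1110--
Prime implicants: -00110, -01111, -1100-, 0-0-01, 0-00-1, 0-1000, 000-10, 00001-, 01-001, 01010-, 011110, 1-0110, 1001-0, 11-010, 110-10, 11011-, 1110--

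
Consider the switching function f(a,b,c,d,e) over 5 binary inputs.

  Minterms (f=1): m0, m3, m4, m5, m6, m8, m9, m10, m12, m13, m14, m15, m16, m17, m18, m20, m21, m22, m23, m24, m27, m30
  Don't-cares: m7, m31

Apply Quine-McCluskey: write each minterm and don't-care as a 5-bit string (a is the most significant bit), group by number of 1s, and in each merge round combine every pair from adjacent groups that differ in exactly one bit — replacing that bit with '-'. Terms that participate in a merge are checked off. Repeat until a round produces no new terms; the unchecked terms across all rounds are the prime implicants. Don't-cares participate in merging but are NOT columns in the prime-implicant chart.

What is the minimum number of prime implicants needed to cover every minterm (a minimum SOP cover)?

size-2^0 implicants → 00000(✓)  00011(✓)  00100(✓)  00101(✓)  00110(✓)  00111(✓)  01000(✓)  01001(✓)  01010(✓)  01100(✓)  01101(✓)  01110(✓)  01111(✓)  10000(✓)  10001(✓)  10010(✓)  10100(✓)  10101(✓)  10110(✓)  10111(✓)  11000(✓)  11011(✓)  11110(✓)  11111(✓)
size-2^1 implicants → -0000(✓)  -0100(✓)  -0101(✓)  -0110(✓)  -0111(✓)  -1000(✓)  -1110(✓)  -1111(✓)  0-000(✓)  0-100(✓)  0-101(✓)  0-110(✓)  0-111(✓)  00-00(✓)  00-11  001-0(✓)  001-1(✓)  0010-(✓)  0011-(✓)  01-00(✓)  01-01(✓)  01-10(✓)  010-0(✓)  0100-(✓)  011-0(✓)  011-1(✓)  0110-(✓)  0111-(✓)  1-000(✓)  1-110(✓)  1-111(✓)  10-00(✓)  10-01(✓)  10-10(✓)  100-0(✓)  1000-(✓)  101-0(✓)  101-1(✓)  1010-(✓)  1011-(✓)  11-11  1111-(✓)
size-2^2 implicants → --000  --110(✓)  --111(✓)  -0-00  -01-0(✓)  -01-1(✓)  -010-(✓)  -011-(✓)  -111-(✓)  0--00  0-1-0(✓)  0-1-1(✓)  0-10-(✓)  0-11-(✓)  001--(✓)  01--0  01-0-  011--(✓)  1-11-(✓)  10--0  10-0-  101--(✓)
size-2^3 implicants → --11-  -01--  0-1--
Unchecked terms (primes): --000, --11-, -0-00, -01--, 0--00, 0-1--, 00-11, 01--0, 01-0-, 10--0, 10-0-, 11-11
Minterm coverage:
  m0 ⊆ --000,-0-00,0--00
  m3 ⊆ 00-11 [E]
  m4 ⊆ -0-00,-01--,0--00,0-1--
  m5 ⊆ -01--,0-1--
  m6 ⊆ --11-,-01--,0-1--
  m8 ⊆ --000,0--00,01--0,01-0-
  m9 ⊆ 01-0- [E]
  m10 ⊆ 01--0 [E]
  m12 ⊆ 0--00,0-1--,01--0,01-0-
  m13 ⊆ 0-1--,01-0-
  m14 ⊆ --11-,0-1--,01--0
  m15 ⊆ --11-,0-1--
  m16 ⊆ --000,-0-00,10--0,10-0-
  m17 ⊆ 10-0- [E]
  m18 ⊆ 10--0 [E]
  m20 ⊆ -0-00,-01--,10--0,10-0-
  m21 ⊆ -01--,10-0-
  m22 ⊆ --11-,-01--,10--0
  m23 ⊆ --11-,-01--
  m24 ⊆ --000 [E]
  m27 ⊆ 11-11 [E]
  m30 ⊆ --11- [E]
E = {--000, --11-, 00-11, 01--0, 01-0-, 10--0, 10-0-, 11-11}
Petrick residual → -01--
Cover = c'd'e' + cd + b'c + a'b'de + a'be' + a'bd' + ab'e' + ab'd' + abde  |cover|=9

9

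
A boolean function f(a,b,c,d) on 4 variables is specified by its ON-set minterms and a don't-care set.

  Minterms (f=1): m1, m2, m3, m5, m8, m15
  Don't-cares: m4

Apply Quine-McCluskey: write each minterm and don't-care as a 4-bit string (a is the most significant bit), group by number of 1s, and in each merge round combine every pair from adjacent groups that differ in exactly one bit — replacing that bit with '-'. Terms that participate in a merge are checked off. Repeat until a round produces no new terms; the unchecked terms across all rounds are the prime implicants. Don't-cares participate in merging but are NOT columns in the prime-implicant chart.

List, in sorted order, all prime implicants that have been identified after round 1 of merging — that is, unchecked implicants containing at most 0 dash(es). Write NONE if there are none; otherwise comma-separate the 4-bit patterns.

1000, 1111

[col 0] 0001*, 0010*, 0011*, 0100*, 0101*, 1000, 1111
[col 1] 0-01, 00-1, 001-, 010-
Prime implicants: 0-01, 00-1, 001-, 010-, 1000, 1111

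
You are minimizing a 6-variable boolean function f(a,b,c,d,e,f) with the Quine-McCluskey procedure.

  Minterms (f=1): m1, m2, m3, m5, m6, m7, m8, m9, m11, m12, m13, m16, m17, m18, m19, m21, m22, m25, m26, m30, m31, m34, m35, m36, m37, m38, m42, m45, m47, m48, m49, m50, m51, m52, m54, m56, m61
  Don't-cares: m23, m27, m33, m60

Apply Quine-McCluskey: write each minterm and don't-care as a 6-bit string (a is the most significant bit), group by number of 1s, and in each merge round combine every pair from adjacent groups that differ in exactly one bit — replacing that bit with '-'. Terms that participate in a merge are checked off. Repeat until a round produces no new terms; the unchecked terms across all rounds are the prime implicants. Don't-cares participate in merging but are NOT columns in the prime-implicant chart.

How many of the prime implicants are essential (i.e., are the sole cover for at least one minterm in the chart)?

Round 0: 000001✓ 000010✓ 000011✓ 000101✓ 000110✓ 000111✓ 001000✓ 001001✓ 001011✓ 001100✓ 001101✓ 010000✓ 010001✓ 010010✓ 010011✓ 010101✓ 010110✓ 010111✓ 011001✓ 011010✓ 011011✓ 011110✓ 011111✓ 100001✓ 100010✓ 100011✓ 100100✓ 100101✓ 100110✓ 101010✓ 101101✓ 101111✓ 110000✓ 110001✓ 110010✓ 110011✓ 110100✓ 110110✓ 111000✓ 111100✓ 111101✓
Round 1: -00001✓ -00010✓ -00011✓ -00101✓ -00110✓ -01101✓ -10000✓ -10001✓ -10010✓ -10011✓ -10110✓ 0-0001✓ 0-0010✓ 0-0011✓ 0-0101✓ 0-0110✓ 0-0111✓ 0-1001✓ 0-1011✓ 00-001✓ 00-011✓ 00-101✓ 000-01✓ 000-10✓ 000-11✓ 0000-1✓ 00001-✓ 0001-1✓ 00011-✓ 001-00✓ 001-01✓ 0010-1✓ 00100-✓ 00110-✓ 01-001✓ 01-010✓ 01-011✓ 01-110✓ 01-111✓ 010-01✓ 010-10✓ 010-11✓ 0100-0✓ 0100-1✓ 01000-✓ 01001-✓ 0101-1✓ 01011-✓ 011-10✓ 011-11✓ 0110-1✓ 01101-✓ 01111-✓ 1-0001✓ 1-0010✓ 1-0011✓ 1-0100✓ 1-0110✓ 1-1101 10-010 10-101✓ 100-01✓ 100-10✓ 1000-1✓ 10001-✓ 1001-0✓ 10010- 1011-1 11-000✓ 11-100✓ 110-00✓ 110-10✓ 1100-0✓ 1100-1✓ 11000-✓ 11001-✓ 1101-0✓ 111-00✓ 11110-
Round 2: --0001✓ --0010✓ --0011✓ --0110✓ -0-101 -00-01 -00-10✓ -000-1✓ -0001-✓ -10-10✓ -100-0✓ -100-1✓ -1000-✓ -1001-✓ 0--001✓ 0--011✓ 0-0-01✓ 0-0-10✓ 0-0-11✓ 0-00-1✓ 0-001-✓ 0-01-1✓ 0-011-✓ 0-10-1✓ 00--01 00-0-1✓ 000--1✓ 000-1-✓ 001-0- 01--10✓ 01--11✓ 01-0-1✓ 01-01-✓ 01-11-✓ 010--1✓ 010-1-✓ 0100--✓ 011-1-✓ 1-0-10✓ 1-00-1✓ 1-001-✓ 1-01-0 11--00 110--0 1100--✓
Round 3: --0-10 --00-1 --001- -100-- 0--0-1 0-0--1 0-0-1- 01--1-
PIs = {--0-10, --00-1, --001-, -0-101, -00-01, -100--, 0--0-1, 0-0--1, 0-0-1-, 00--01, 001-0-, 01--1-, 1-01-0, 1-1101, 10-010, 10010-, 1011-1, 11--00, 110--0, 11110-}
Coverage chart:
  m1: --00-1,-00-01,0--0-1,0-0--1,00--01
  m2: --0-10,--001-,0-0-1-
  m3: --00-1,--001-,0--0-1,0-0--1,0-0-1-
  m5: -0-101,-00-01,0-0--1,00--01
  m6: --0-10,0-0-1-
  m7: 0-0--1,0-0-1-
  m8: 001-0- ←essential
  m9: 0--0-1,00--01,001-0-
  m11: 0--0-1 ←essential
  m12: 001-0- ←essential
  m13: -0-101,00--01,001-0-
  m16: -100-- ←essential
  m17: --00-1,-100--,0--0-1,0-0--1
  m18: --0-10,--001-,-100--,0-0-1-,01--1-
  m19: --00-1,--001-,-100--,0--0-1,0-0--1,0-0-1-,01--1-
  m21: 0-0--1 ←essential
  m22: --0-10,0-0-1-,01--1-
  m25: 0--0-1 ←essential
  m26: 01--1- ←essential
  m30: 01--1- ←essential
  m31: 01--1- ←essential
  m34: --0-10,--001-,10-010
  m35: --00-1,--001-
  m36: 1-01-0,10010-
  m37: -0-101,-00-01,10010-
  m38: --0-10,1-01-0
  m42: 10-010 ←essential
  m45: -0-101,1-1101,1011-1
  m47: 1011-1 ←essential
  m48: -100--,11--00,110--0
  m49: --00-1,-100--
  m50: --0-10,--001-,-100--,110--0
  m51: --00-1,--001-,-100--
  m52: 1-01-0,11--00,110--0
  m54: --0-10,1-01-0,110--0
  m56: 11--00 ←essential
  m61: 1-1101,11110-
Essential: -100--, 0--0-1, 0-0--1, 001-0-, 01--1-, 10-010, 1011-1, 11--00

8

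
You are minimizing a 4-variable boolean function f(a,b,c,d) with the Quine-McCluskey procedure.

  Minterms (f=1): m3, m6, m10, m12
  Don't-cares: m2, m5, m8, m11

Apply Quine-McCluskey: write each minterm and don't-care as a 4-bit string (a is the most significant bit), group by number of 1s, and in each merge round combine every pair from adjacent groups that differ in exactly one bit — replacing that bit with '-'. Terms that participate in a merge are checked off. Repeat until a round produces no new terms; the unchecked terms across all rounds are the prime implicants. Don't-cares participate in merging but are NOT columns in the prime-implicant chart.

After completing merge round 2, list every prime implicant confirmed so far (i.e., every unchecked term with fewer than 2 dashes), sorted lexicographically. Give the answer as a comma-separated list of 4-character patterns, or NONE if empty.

[col 0] 0010*, 0011*, 0101, 0110*, 1000*, 1010*, 1011*, 1100*
[col 1] -010*, -011*, 0-10, 001-*, 1-00, 10-0, 101-*
[col 2] -01-
Prime implicants: -01-, 0-10, 0101, 1-00, 10-0

0-10, 0101, 1-00, 10-0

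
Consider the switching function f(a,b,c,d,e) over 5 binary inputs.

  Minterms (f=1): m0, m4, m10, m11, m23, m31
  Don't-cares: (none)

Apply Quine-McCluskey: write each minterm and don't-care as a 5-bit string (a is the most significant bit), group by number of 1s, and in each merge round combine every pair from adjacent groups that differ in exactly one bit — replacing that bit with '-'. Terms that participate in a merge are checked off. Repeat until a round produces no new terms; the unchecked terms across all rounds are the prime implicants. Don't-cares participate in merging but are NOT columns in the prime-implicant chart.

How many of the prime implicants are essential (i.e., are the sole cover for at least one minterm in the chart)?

3

[col 0] 00000*, 00100*, 01010*, 01011*, 10111*, 11111*
[col 1] 00-00, 0101-, 1-111
Prime implicants: 00-00, 0101-, 1-111
PI chart (minterm → PIs covering it):
  0 | 00-00  (sole → essential)
  4 | 00-00  (sole → essential)
  10 | 0101-  (sole → essential)
  11 | 0101-  (sole → essential)
  23 | 1-111  (sole → essential)
  31 | 1-111  (sole → essential)
Essential prime implicants: 00-00, 0101-, 1-111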